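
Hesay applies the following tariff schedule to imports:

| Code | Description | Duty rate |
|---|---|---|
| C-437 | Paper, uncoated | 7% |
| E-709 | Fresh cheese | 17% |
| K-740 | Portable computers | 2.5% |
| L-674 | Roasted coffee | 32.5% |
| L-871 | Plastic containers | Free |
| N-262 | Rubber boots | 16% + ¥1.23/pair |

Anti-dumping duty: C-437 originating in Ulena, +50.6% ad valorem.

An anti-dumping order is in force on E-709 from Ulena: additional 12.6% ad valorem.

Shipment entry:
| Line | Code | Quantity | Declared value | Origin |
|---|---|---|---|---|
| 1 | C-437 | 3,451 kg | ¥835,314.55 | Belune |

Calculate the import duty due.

¥58,472.02

Line 1 (C-437, Belune, 3,451 kg, ¥835,314.55):
Base rate for C-437 is 7%.
The additional-duty order on C-437 targets Ulena, not Belune; it does not apply.
Duty = ¥835,314.55 × 7% = ¥58,472.02.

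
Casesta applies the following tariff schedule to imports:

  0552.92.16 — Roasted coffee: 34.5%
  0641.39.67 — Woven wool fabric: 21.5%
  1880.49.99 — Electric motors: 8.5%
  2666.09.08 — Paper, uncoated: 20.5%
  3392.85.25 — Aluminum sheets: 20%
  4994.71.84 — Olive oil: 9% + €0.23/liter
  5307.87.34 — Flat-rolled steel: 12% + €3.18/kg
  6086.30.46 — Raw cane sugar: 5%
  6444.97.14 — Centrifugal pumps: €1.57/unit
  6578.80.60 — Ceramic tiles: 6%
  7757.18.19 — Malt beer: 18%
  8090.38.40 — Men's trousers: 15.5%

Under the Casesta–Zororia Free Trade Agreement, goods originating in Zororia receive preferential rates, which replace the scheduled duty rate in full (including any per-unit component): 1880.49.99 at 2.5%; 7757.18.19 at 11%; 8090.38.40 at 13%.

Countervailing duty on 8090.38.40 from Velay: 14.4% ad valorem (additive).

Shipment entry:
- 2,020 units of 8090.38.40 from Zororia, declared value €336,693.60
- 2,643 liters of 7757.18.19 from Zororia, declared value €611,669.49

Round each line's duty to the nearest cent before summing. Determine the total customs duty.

€111,053.81

Line 1 (8090.38.40, Zororia, 2,020 units, €336,693.60):
Base rate for 8090.38.40 is 15.5%.
Origin Zororia qualifies under the Casesta–Zororia agreement and 8090.38.40 is covered: preferential rate 13% applies instead.
The additional-duty order on 8090.38.40 targets Velay, not Zororia; it does not apply.
Duty = €336,693.60 × 13% = €43,770.17.
Line 2 (7757.18.19, Zororia, 2,643 liters, €611,669.49):
Base rate for 7757.18.19 is 18%.
Origin Zororia qualifies under the Casesta–Zororia agreement and 7757.18.19 is covered: preferential rate 11% applies instead.
Duty = €611,669.49 × 11% = €67,283.64.
Total = €43,770.17 + €67,283.64 = €111,053.81.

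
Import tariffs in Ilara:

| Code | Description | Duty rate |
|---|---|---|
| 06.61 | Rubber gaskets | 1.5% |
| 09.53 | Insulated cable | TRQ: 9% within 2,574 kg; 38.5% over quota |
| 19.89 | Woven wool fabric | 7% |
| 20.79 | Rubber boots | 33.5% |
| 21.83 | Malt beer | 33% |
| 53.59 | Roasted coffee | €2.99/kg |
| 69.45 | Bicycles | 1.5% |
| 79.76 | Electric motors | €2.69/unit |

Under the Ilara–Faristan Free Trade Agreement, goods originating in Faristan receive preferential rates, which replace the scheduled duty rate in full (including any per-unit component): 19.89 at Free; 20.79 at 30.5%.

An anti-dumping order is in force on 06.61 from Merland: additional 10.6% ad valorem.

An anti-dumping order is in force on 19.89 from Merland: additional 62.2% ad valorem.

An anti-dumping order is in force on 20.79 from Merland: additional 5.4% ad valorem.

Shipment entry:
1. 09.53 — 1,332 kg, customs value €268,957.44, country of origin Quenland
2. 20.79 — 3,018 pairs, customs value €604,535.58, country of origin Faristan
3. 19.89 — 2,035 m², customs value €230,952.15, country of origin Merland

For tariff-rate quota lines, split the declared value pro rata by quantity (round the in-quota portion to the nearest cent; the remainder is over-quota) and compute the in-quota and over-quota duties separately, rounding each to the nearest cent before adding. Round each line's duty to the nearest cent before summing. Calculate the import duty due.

Line 1 (09.53, Quenland, 1,332 kg, €268,957.44):
Code 09.53 is under a tariff-rate quota (threshold 2,574 kg). Quantity 1,332 kg is within the quota, so the in-quota rate 9% applies to the full value.
Duty = €268,957.44 × 9% = €24,206.17.
Line 2 (20.79, Faristan, 3,018 pairs, €604,535.58):
Base rate for 20.79 is 33.5%.
Origin Faristan qualifies under the Ilara–Faristan agreement and 20.79 is covered: preferential rate 30.5% applies instead.
The additional-duty order on 20.79 targets Merland, not Faristan; it does not apply.
Duty = €604,535.58 × 30.5% = €184,383.35.
Line 3 (19.89, Merland, 2,035 m², €230,952.15):
Base rate for 19.89 is 7%.
19.89 has an FTA preferential rate, but origin Merland is not Faristan; base rate stands.
Additional duty on 19.89 from Merland: +62.2%. Applied ad valorem rate: 7% + 62.2% = 69.2%.
Duty = €230,952.15 × 69.2% = €159,818.89.
Total = €24,206.17 + €184,383.35 + €159,818.89 = €368,408.41.

€368,408.41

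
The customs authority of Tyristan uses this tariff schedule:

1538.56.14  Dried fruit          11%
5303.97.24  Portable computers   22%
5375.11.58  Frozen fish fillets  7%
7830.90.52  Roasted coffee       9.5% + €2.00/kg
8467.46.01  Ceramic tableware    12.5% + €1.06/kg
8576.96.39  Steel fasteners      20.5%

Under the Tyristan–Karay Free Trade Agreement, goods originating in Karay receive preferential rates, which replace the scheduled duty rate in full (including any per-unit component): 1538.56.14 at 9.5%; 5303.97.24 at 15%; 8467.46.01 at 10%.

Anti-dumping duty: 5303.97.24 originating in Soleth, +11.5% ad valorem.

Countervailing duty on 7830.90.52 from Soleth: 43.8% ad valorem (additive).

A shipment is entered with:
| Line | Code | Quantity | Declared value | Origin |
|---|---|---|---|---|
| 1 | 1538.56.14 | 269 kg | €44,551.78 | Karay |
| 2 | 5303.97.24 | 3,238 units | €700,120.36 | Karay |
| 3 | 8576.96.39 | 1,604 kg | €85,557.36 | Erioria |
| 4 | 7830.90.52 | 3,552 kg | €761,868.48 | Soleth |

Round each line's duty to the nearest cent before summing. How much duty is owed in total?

€539,969.63

Line 1 (1538.56.14, Karay, 269 kg, €44,551.78):
Base rate for 1538.56.14 is 11%.
Origin Karay qualifies under the Tyristan–Karay agreement and 1538.56.14 is covered: preferential rate 9.5% applies instead.
Duty = €44,551.78 × 9.5% = €4,232.42.
Line 2 (5303.97.24, Karay, 3,238 units, €700,120.36):
Base rate for 5303.97.24 is 22%.
Origin Karay qualifies under the Tyristan–Karay agreement and 5303.97.24 is covered: preferential rate 15% applies instead.
The additional-duty order on 5303.97.24 targets Soleth, not Karay; it does not apply.
Duty = €700,120.36 × 15% = €105,018.05.
Line 3 (8576.96.39, Erioria, 1,604 kg, €85,557.36):
Base rate for 8576.96.39 is 20.5%.
Duty = €85,557.36 × 20.5% = €17,539.26.
Line 4 (7830.90.52, Soleth, 3,552 kg, €761,868.48):
Base rate for 7830.90.52 is 9.5% + €2.00/kg.
Additional duty on 7830.90.52 from Soleth: +43.8%. Applied ad valorem rate: 9.5% + 43.8% = 53.3%.
Duty = €761,868.48 × 53.3% + 3,552 × €2.00 = €413,179.90.
Total = €4,232.42 + €105,018.05 + €17,539.26 + €413,179.90 = €539,969.63.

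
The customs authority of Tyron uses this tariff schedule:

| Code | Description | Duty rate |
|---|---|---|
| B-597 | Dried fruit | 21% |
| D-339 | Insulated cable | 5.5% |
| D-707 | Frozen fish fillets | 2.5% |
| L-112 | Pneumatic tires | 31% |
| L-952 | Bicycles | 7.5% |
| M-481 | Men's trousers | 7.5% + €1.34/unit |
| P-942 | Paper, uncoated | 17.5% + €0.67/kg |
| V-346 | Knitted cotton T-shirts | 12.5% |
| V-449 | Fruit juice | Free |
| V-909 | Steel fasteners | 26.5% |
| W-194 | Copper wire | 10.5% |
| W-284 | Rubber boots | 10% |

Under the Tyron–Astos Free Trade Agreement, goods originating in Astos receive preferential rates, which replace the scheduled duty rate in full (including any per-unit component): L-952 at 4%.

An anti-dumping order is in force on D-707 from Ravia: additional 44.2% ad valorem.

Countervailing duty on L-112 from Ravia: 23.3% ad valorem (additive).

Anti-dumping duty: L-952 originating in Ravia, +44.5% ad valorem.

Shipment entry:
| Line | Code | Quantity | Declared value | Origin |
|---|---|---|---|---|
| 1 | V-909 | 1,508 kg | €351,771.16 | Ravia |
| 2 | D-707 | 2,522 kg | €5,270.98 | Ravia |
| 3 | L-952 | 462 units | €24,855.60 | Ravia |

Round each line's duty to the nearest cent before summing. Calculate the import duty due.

Line 1 (V-909, Ravia, 1,508 kg, €351,771.16):
Base rate for V-909 is 26.5%.
Duty = €351,771.16 × 26.5% = €93,219.36.
Line 2 (D-707, Ravia, 2,522 kg, €5,270.98):
Base rate for D-707 is 2.5%.
Additional duty on D-707 from Ravia: +44.2%. Applied ad valorem rate: 2.5% + 44.2% = 46.7%.
Duty = €5,270.98 × 46.7% = €2,461.55.
Line 3 (L-952, Ravia, 462 units, €24,855.60):
Base rate for L-952 is 7.5%.
L-952 has an FTA preferential rate, but origin Ravia is not Astos; base rate stands.
Additional duty on L-952 from Ravia: +44.5%. Applied ad valorem rate: 7.5% + 44.5% = 52%.
Duty = €24,855.60 × 52% = €12,924.91.
Total = €93,219.36 + €2,461.55 + €12,924.91 = €108,605.82.

€108,605.82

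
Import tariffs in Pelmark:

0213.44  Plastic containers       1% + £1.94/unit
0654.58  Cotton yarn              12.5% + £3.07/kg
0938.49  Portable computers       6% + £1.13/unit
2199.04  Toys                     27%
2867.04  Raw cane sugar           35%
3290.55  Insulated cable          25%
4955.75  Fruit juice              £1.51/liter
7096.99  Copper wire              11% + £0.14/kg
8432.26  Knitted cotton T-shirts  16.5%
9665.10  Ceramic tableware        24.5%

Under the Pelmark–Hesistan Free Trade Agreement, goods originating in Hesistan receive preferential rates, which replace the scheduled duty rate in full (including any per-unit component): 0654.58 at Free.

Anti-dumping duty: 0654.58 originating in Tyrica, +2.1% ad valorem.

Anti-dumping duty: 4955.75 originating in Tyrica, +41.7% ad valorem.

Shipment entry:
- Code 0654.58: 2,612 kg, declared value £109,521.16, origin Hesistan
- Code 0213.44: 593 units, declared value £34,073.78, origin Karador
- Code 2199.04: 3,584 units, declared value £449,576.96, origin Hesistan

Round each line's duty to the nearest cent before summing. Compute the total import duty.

Line 1 (0654.58, Hesistan, 2,612 kg, £109,521.16):
Base rate for 0654.58 is 12.5% + £3.07/kg.
Origin Hesistan qualifies under the Pelmark–Hesistan agreement and 0654.58 is covered: preferential rate Free applies instead.
The additional-duty order on 0654.58 targets Tyrica, not Hesistan; it does not apply.
Duty = £109,521.16 × 0% = £0.00.
Line 2 (0213.44, Karador, 593 units, £34,073.78):
Base rate for 0213.44 is 1% + £1.94/unit.
Duty = £34,073.78 × 1% + 593 × £1.94 = £1,491.16.
Line 3 (2199.04, Hesistan, 3,584 units, £449,576.96):
Base rate for 2199.04 is 27%.
Origin Hesistan is the FTA partner but 2199.04 is not on the preference list; base rate stands.
Duty = £449,576.96 × 27% = £121,385.78.
Total = £0.00 + £1,491.16 + £121,385.78 = £122,876.94.

£122,876.94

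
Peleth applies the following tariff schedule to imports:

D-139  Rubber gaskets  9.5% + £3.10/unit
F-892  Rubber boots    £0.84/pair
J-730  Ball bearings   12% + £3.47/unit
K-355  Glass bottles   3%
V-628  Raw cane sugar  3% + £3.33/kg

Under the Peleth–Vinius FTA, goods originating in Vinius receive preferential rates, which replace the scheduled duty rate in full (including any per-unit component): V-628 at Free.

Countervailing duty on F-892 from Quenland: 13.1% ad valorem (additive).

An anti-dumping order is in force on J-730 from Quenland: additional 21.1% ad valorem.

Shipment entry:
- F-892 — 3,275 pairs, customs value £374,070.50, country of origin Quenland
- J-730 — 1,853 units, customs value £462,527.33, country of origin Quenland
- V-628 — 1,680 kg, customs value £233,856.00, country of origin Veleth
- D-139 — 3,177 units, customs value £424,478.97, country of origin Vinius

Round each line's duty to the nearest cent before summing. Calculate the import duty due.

Line 1 (F-892, Quenland, 3,275 pairs, £374,070.50):
Base rate for F-892 is £0.84/pair.
Additional duty on F-892 from Quenland: +13.1% ad valorem. Applied ad valorem rate = 13.1%.
Duty = £374,070.50 × 13.1% + 3,275 × £0.84 = £51,754.24.
Line 2 (J-730, Quenland, 1,853 units, £462,527.33):
Base rate for J-730 is 12% + £3.47/unit.
Additional duty on J-730 from Quenland: +21.1%. Applied ad valorem rate: 12% + 21.1% = 33.1%.
Duty = £462,527.33 × 33.1% + 1,853 × £3.47 = £159,526.46.
Line 3 (V-628, Veleth, 1,680 kg, £233,856.00):
Base rate for V-628 is 3% + £3.33/kg.
V-628 has an FTA preferential rate, but origin Veleth is not Vinius; base rate stands.
Duty = £233,856.00 × 3% + 1,680 × £3.33 = £12,610.08.
Line 4 (D-139, Vinius, 3,177 units, £424,478.97):
Base rate for D-139 is 9.5% + £3.10/unit.
Origin Vinius is the FTA partner but D-139 is not on the preference list; base rate stands.
Duty = £424,478.97 × 9.5% + 3,177 × £3.10 = £50,174.20.
Total = £51,754.24 + £159,526.46 + £12,610.08 + £50,174.20 = £274,064.98.

£274,064.98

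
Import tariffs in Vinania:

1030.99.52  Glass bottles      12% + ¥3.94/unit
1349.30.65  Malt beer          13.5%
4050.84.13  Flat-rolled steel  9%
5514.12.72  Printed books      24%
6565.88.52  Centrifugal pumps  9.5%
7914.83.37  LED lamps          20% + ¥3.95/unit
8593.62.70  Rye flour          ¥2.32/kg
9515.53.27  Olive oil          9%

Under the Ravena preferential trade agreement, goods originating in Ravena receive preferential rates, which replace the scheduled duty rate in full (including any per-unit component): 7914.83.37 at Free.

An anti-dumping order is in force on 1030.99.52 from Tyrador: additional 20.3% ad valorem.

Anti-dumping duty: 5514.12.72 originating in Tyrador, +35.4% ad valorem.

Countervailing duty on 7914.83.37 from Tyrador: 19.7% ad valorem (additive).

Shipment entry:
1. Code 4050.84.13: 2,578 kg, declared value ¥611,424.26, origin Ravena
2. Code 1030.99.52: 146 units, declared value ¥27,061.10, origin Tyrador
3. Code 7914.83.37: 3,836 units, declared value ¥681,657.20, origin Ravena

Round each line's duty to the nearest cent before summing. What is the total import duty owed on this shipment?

Line 1 (4050.84.13, Ravena, 2,578 kg, ¥611,424.26):
Base rate for 4050.84.13 is 9%.
Origin Ravena is the FTA partner but 4050.84.13 is not on the preference list; base rate stands.
Duty = ¥611,424.26 × 9% = ¥55,028.18.
Line 2 (1030.99.52, Tyrador, 146 units, ¥27,061.10):
Base rate for 1030.99.52 is 12% + ¥3.94/unit.
Additional duty on 1030.99.52 from Tyrador: +20.3%. Applied ad valorem rate: 12% + 20.3% = 32.3%.
Duty = ¥27,061.10 × 32.3% + 146 × ¥3.94 = ¥9,315.98.
Line 3 (7914.83.37, Ravena, 3,836 units, ¥681,657.20):
Base rate for 7914.83.37 is 20% + ¥3.95/unit.
Origin Ravena qualifies under the Vinania–Ravena agreement and 7914.83.37 is covered: preferential rate Free applies instead.
The additional-duty order on 7914.83.37 targets Tyrador, not Ravena; it does not apply.
Duty = ¥681,657.20 × 0% = ¥0.00.
Total = ¥55,028.18 + ¥9,315.98 + ¥0.00 = ¥64,344.16.

¥64,344.16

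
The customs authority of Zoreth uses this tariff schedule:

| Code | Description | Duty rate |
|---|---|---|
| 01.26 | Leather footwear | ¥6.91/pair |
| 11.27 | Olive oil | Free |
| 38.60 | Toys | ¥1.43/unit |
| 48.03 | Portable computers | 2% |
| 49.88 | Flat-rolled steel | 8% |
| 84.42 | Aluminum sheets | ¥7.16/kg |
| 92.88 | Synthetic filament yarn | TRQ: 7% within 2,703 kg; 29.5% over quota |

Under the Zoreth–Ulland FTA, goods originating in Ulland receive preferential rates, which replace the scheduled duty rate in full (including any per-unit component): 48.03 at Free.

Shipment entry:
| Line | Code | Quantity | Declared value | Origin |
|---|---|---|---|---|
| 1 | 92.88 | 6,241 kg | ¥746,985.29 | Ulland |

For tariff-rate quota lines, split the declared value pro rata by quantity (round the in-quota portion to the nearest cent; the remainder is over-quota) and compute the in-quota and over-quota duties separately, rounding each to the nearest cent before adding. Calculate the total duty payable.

Line 1 (92.88, Ulland, 6,241 kg, ¥746,985.29):
Code 92.88 is under a tariff-rate quota (threshold 2,703 kg). In-quota: 2,703 kg at 7%; over-quota: 3,538 kg at 29.5%.
Pro-rata value split: in-quota = ¥746,985.29 × 2,703/6,241 = ¥323,522.07; over-quota = ¥746,985.29 − ¥323,522.07 = ¥423,463.22.
In-quota duty = ¥323,522.07 × 7% = ¥22,646.54. Over-quota duty = ¥423,463.22 × 29.5% = ¥124,921.65.
Line duty = ¥22,646.54 + ¥124,921.65 = ¥147,568.19.

¥147,568.19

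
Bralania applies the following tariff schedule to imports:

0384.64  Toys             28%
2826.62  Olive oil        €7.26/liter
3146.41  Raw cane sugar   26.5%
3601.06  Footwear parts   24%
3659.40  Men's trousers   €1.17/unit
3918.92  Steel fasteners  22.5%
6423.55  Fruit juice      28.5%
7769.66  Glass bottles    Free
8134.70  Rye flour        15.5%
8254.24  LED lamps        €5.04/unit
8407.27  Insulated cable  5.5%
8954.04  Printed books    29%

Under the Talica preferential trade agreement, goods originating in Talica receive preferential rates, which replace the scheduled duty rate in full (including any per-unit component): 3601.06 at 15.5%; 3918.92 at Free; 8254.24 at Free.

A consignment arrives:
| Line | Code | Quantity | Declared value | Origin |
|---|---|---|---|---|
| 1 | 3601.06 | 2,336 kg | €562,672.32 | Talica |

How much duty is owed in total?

€87,214.21

Line 1 (3601.06, Talica, 2,336 kg, €562,672.32):
Base rate for 3601.06 is 24%.
Origin Talica qualifies under the Bralania–Talica agreement and 3601.06 is covered: preferential rate 15.5% applies instead.
Duty = €562,672.32 × 15.5% = €87,214.21.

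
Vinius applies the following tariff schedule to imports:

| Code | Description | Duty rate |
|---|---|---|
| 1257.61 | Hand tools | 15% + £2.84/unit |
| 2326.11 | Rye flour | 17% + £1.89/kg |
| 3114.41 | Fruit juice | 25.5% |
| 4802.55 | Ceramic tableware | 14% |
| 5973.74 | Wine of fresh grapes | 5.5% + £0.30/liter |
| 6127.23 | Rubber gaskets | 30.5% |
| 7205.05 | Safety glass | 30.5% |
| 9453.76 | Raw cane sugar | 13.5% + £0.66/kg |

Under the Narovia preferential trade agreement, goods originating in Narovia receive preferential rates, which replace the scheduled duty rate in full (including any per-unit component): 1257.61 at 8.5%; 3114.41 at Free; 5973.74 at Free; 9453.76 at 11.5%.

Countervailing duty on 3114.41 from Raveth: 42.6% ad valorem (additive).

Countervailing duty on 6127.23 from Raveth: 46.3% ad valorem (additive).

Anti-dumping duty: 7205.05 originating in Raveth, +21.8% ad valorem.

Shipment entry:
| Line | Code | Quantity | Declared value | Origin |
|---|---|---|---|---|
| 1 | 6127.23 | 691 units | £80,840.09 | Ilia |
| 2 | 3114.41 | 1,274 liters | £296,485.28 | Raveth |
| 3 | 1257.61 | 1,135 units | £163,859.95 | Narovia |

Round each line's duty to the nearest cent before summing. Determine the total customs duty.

Line 1 (6127.23, Ilia, 691 units, £80,840.09):
Base rate for 6127.23 is 30.5%.
The additional-duty order on 6127.23 targets Raveth, not Ilia; it does not apply.
Duty = £80,840.09 × 30.5% = £24,656.23.
Line 2 (3114.41, Raveth, 1,274 liters, £296,485.28):
Base rate for 3114.41 is 25.5%.
3114.41 has an FTA preferential rate, but origin Raveth is not Narovia; base rate stands.
Additional duty on 3114.41 from Raveth: +42.6%. Applied ad valorem rate: 25.5% + 42.6% = 68.1%.
Duty = £296,485.28 × 68.1% = £201,906.48.
Line 3 (1257.61, Narovia, 1,135 units, £163,859.95):
Base rate for 1257.61 is 15% + £2.84/unit.
Origin Narovia qualifies under the Vinius–Narovia agreement and 1257.61 is covered: preferential rate 8.5% applies instead.
Duty = £163,859.95 × 8.5% = £13,928.10.
Total = £24,656.23 + £201,906.48 + £13,928.10 = £240,490.81.

£240,490.81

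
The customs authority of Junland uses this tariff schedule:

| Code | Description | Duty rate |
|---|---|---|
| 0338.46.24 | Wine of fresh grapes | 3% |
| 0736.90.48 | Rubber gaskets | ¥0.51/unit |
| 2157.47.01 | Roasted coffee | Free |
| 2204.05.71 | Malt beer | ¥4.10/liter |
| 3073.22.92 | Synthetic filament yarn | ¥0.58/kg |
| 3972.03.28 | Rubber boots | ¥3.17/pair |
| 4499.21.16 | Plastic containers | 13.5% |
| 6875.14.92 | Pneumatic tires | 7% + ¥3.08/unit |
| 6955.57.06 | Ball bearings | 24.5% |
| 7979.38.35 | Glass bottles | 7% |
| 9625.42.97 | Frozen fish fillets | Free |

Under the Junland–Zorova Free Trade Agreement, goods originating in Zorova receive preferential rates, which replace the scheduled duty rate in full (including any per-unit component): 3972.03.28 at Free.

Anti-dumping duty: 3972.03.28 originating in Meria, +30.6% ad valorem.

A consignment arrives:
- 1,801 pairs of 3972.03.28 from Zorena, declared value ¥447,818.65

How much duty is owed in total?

Line 1 (3972.03.28, Zorena, 1,801 pairs, ¥447,818.65):
Base rate for 3972.03.28 is ¥3.17/pair.
3972.03.28 has an FTA preferential rate, but origin Zorena is not Zorova; base rate stands.
The additional-duty order on 3972.03.28 targets Meria, not Zorena; it does not apply.
Duty = 1,801 × ¥3.17 = ¥5,709.17.

¥5,709.17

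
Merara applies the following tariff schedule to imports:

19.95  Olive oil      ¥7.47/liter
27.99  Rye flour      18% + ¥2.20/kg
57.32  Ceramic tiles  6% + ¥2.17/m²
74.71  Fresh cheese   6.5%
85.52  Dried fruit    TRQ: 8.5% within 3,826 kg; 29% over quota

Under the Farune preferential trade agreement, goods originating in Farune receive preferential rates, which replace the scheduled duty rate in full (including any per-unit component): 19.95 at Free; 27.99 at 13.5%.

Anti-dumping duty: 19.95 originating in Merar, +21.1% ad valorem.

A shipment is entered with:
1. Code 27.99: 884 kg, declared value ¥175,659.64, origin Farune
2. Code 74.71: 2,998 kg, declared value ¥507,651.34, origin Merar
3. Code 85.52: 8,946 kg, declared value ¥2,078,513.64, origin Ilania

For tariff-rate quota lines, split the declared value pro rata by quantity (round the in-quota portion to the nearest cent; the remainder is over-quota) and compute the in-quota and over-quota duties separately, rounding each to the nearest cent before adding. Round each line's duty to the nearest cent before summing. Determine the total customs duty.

Line 1 (27.99, Farune, 884 kg, ¥175,659.64):
Base rate for 27.99 is 18% + ¥2.20/kg.
Origin Farune qualifies under the Merara–Farune agreement and 27.99 is covered: preferential rate 13.5% applies instead.
Duty = ¥175,659.64 × 13.5% = ¥23,714.05.
Line 2 (74.71, Merar, 2,998 kg, ¥507,651.34):
Base rate for 74.71 is 6.5%.
Duty = ¥507,651.34 × 6.5% = ¥32,997.34.
Line 3 (85.52, Ilania, 8,946 kg, ¥2,078,513.64):
Code 85.52 is under a tariff-rate quota (threshold 3,826 kg). In-quota: 3,826 kg at 8.5%; over-quota: 5,120 kg at 29%.
Pro-rata value split: in-quota = ¥2,078,513.64 × 3,826/8,946 = ¥888,932.84; over-quota = ¥2,078,513.64 − ¥888,932.84 = ¥1,189,580.80.
In-quota duty = ¥888,932.84 × 8.5% = ¥75,559.29. Over-quota duty = ¥1,189,580.80 × 29% = ¥344,978.43.
Line duty = ¥75,559.29 + ¥344,978.43 = ¥420,537.72.
Total = ¥23,714.05 + ¥32,997.34 + ¥420,537.72 = ¥477,249.11.

¥477,249.11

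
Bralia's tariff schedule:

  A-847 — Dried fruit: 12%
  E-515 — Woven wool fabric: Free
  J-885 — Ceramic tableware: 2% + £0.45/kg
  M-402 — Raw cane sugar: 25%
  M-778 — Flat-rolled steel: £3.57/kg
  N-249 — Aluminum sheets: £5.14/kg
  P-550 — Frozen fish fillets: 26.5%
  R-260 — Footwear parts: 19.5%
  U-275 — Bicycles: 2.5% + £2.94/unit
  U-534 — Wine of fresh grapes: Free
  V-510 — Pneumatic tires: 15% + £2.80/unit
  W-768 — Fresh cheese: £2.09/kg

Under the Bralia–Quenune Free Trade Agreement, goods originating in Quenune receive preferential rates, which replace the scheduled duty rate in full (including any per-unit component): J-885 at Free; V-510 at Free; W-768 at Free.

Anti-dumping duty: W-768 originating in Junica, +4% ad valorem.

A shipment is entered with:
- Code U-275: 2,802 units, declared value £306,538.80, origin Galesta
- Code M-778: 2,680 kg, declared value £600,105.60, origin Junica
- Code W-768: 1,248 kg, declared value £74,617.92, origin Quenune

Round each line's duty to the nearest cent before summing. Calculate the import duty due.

£25,468.95

Line 1 (U-275, Galesta, 2,802 units, £306,538.80):
Base rate for U-275 is 2.5% + £2.94/unit.
Duty = £306,538.80 × 2.5% + 2,802 × £2.94 = £15,901.35.
Line 2 (M-778, Junica, 2,680 kg, £600,105.60):
Base rate for M-778 is £3.57/kg.
Duty = 2,680 × £3.57 = £9,567.60.
Line 3 (W-768, Quenune, 1,248 kg, £74,617.92):
Base rate for W-768 is £2.09/kg.
Origin Quenune qualifies under the Bralia–Quenune agreement and W-768 is covered: preferential rate Free applies instead.
The additional-duty order on W-768 targets Junica, not Quenune; it does not apply.
Duty = £74,617.92 × 0% = £0.00.
Total = £15,901.35 + £9,567.60 + £0.00 = £25,468.95.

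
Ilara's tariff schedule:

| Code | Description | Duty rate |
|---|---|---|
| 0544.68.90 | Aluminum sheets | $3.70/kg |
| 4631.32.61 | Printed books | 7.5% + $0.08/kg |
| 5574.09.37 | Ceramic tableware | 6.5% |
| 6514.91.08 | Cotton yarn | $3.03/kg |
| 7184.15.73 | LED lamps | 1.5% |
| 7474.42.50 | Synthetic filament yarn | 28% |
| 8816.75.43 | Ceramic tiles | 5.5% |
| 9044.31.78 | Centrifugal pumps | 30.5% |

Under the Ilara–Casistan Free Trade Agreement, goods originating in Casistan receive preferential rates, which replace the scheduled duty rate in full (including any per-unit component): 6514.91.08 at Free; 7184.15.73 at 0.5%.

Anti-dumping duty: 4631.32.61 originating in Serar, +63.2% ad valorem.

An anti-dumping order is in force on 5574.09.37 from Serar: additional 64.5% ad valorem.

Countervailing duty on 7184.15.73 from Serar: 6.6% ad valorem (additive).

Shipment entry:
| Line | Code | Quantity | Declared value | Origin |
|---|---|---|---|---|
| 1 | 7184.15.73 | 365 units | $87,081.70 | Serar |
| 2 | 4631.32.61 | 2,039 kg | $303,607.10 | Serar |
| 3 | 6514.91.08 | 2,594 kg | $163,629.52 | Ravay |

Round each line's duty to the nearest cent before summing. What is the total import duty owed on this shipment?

Line 1 (7184.15.73, Serar, 365 units, $87,081.70):
Base rate for 7184.15.73 is 1.5%.
7184.15.73 has an FTA preferential rate, but origin Serar is not Casistan; base rate stands.
Additional duty on 7184.15.73 from Serar: +6.6%. Applied ad valorem rate: 1.5% + 6.6% = 8.1%.
Duty = $87,081.70 × 8.1% = $7,053.62.
Line 2 (4631.32.61, Serar, 2,039 kg, $303,607.10):
Base rate for 4631.32.61 is 7.5% + $0.08/kg.
Additional duty on 4631.32.61 from Serar: +63.2%. Applied ad valorem rate: 7.5% + 63.2% = 70.7%.
Duty = $303,607.10 × 70.7% + 2,039 × $0.08 = $214,813.34.
Line 3 (6514.91.08, Ravay, 2,594 kg, $163,629.52):
Base rate for 6514.91.08 is $3.03/kg.
6514.91.08 has an FTA preferential rate, but origin Ravay is not Casistan; base rate stands.
Duty = 2,594 × $3.03 = $7,859.82.
Total = $7,053.62 + $214,813.34 + $7,859.82 = $229,726.78.

$229,726.78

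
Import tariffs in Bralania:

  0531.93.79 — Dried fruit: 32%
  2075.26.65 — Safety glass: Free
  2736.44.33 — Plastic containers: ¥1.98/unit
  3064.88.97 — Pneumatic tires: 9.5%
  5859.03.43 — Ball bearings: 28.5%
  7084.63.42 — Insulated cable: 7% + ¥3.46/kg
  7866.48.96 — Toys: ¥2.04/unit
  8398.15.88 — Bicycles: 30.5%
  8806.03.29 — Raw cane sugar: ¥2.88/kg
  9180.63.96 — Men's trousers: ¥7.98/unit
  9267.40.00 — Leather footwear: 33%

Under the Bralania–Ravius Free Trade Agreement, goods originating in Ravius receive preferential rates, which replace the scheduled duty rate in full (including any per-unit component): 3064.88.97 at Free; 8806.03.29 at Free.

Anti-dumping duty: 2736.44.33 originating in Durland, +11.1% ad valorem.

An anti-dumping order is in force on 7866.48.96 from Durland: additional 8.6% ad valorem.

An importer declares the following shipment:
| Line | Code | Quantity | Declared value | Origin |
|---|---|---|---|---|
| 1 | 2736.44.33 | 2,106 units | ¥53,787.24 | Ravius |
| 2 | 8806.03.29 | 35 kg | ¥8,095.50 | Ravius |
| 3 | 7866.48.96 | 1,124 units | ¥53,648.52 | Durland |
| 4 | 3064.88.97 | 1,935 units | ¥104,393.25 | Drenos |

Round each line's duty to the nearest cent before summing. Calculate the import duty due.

¥20,993.97

Line 1 (2736.44.33, Ravius, 2,106 units, ¥53,787.24):
Base rate for 2736.44.33 is ¥1.98/unit.
Origin Ravius is the FTA partner but 2736.44.33 is not on the preference list; base rate stands.
The additional-duty order on 2736.44.33 targets Durland, not Ravius; it does not apply.
Duty = 2,106 × ¥1.98 = ¥4,169.88.
Line 2 (8806.03.29, Ravius, 35 kg, ¥8,095.50):
Base rate for 8806.03.29 is ¥2.88/kg.
Origin Ravius qualifies under the Bralania–Ravius agreement and 8806.03.29 is covered: preferential rate Free applies instead.
Duty = ¥8,095.50 × 0% = ¥0.00.
Line 3 (7866.48.96, Durland, 1,124 units, ¥53,648.52):
Base rate for 7866.48.96 is ¥2.04/unit.
Additional duty on 7866.48.96 from Durland: +8.6% ad valorem. Applied ad valorem rate = 8.6%.
Duty = ¥53,648.52 × 8.6% + 1,124 × ¥2.04 = ¥6,906.73.
Line 4 (3064.88.97, Drenos, 1,935 units, ¥104,393.25):
Base rate for 3064.88.97 is 9.5%.
3064.88.97 has an FTA preferential rate, but origin Drenos is not Ravius; base rate stands.
Duty = ¥104,393.25 × 9.5% = ¥9,917.36.
Total = ¥4,169.88 + ¥0.00 + ¥6,906.73 + ¥9,917.36 = ¥20,993.97.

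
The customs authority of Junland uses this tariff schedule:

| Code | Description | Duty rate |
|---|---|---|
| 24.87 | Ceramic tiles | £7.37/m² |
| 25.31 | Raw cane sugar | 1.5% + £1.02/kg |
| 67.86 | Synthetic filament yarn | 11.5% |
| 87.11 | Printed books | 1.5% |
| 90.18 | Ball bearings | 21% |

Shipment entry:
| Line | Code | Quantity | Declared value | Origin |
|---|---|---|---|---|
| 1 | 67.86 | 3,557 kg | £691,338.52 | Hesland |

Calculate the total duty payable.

£79,503.93

Line 1 (67.86, Hesland, 3,557 kg, £691,338.52):
Base rate for 67.86 is 11.5%.
Duty = £691,338.52 × 11.5% = £79,503.93.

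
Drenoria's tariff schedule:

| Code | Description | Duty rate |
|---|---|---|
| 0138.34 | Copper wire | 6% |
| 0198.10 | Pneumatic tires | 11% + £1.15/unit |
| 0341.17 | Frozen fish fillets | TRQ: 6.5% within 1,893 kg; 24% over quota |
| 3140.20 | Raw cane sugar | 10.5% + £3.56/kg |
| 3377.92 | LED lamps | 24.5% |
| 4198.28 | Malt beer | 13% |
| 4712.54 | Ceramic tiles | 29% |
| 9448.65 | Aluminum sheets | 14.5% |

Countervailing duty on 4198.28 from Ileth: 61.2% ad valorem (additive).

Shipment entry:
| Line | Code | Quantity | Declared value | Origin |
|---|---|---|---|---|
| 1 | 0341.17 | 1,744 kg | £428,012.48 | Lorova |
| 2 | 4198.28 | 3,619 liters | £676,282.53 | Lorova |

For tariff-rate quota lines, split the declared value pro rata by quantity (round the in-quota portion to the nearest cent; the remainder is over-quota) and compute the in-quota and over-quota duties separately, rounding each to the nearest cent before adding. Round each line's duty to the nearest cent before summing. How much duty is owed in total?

Line 1 (0341.17, Lorova, 1,744 kg, £428,012.48):
Code 0341.17 is under a tariff-rate quota (threshold 1,893 kg). Quantity 1,744 kg is within the quota, so the in-quota rate 6.5% applies to the full value.
Duty = £428,012.48 × 6.5% = £27,820.81.
Line 2 (4198.28, Lorova, 3,619 liters, £676,282.53):
Base rate for 4198.28 is 13%.
The additional-duty order on 4198.28 targets Ileth, not Lorova; it does not apply.
Duty = £676,282.53 × 13% = £87,916.73.
Total = £27,820.81 + £87,916.73 = £115,737.54.

£115,737.54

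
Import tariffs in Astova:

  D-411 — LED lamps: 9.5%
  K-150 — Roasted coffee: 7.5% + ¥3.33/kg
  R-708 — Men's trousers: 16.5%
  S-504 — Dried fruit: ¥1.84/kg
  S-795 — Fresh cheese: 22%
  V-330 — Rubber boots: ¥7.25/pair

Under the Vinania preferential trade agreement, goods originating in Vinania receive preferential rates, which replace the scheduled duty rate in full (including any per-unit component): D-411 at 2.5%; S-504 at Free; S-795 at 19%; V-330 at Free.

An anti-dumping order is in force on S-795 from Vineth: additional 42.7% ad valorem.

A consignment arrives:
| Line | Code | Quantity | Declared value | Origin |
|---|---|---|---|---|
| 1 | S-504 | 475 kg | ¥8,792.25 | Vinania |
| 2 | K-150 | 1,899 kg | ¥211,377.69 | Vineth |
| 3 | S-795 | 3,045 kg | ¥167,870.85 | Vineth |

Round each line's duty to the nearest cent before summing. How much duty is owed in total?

Line 1 (S-504, Vinania, 475 kg, ¥8,792.25):
Base rate for S-504 is ¥1.84/kg.
Origin Vinania qualifies under the Astova–Vinania agreement and S-504 is covered: preferential rate Free applies instead.
Duty = ¥8,792.25 × 0% = ¥0.00.
Line 2 (K-150, Vineth, 1,899 kg, ¥211,377.69):
Base rate for K-150 is 7.5% + ¥3.33/kg.
Duty = ¥211,377.69 × 7.5% + 1,899 × ¥3.33 = ¥22,177.00.
Line 3 (S-795, Vineth, 3,045 kg, ¥167,870.85):
Base rate for S-795 is 22%.
S-795 has an FTA preferential rate, but origin Vineth is not Vinania; base rate stands.
Additional duty on S-795 from Vineth: +42.7%. Applied ad valorem rate: 22% + 42.7% = 64.7%.
Duty = ¥167,870.85 × 64.7% = ¥108,612.44.
Total = ¥0.00 + ¥22,177.00 + ¥108,612.44 = ¥130,789.44.

¥130,789.44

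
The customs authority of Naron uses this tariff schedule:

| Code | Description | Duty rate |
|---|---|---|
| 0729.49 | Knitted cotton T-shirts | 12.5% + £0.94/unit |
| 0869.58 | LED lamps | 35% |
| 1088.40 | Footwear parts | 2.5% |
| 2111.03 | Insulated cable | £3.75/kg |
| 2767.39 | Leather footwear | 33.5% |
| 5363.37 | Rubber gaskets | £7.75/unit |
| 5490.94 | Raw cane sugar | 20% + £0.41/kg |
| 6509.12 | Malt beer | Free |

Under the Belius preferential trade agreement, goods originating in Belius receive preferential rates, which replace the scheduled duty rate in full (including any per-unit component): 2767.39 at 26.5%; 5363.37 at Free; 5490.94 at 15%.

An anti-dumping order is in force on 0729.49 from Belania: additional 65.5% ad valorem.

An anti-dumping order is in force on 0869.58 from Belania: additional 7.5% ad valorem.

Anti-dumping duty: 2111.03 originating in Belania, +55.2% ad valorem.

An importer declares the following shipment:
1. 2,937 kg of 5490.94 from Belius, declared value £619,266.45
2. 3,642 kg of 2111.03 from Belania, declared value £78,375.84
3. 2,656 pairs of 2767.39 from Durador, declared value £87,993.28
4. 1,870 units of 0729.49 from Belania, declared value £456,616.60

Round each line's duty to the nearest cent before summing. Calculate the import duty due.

£537,207.43

Line 1 (5490.94, Belius, 2,937 kg, £619,266.45):
Base rate for 5490.94 is 20% + £0.41/kg.
Origin Belius qualifies under the Naron–Belius agreement and 5490.94 is covered: preferential rate 15% applies instead.
Duty = £619,266.45 × 15% = £92,889.97.
Line 2 (2111.03, Belania, 3,642 kg, £78,375.84):
Base rate for 2111.03 is £3.75/kg.
Additional duty on 2111.03 from Belania: +55.2% ad valorem. Applied ad valorem rate = 55.2%.
Duty = £78,375.84 × 55.2% + 3,642 × £3.75 = £56,920.96.
Line 3 (2767.39, Durador, 2,656 pairs, £87,993.28):
Base rate for 2767.39 is 33.5%.
2767.39 has an FTA preferential rate, but origin Durador is not Belius; base rate stands.
Duty = £87,993.28 × 33.5% = £29,477.75.
Line 4 (0729.49, Belania, 1,870 units, £456,616.60):
Base rate for 0729.49 is 12.5% + £0.94/unit.
Additional duty on 0729.49 from Belania: +65.5%. Applied ad valorem rate: 12.5% + 65.5% = 78%.
Duty = £456,616.60 × 78% + 1,870 × £0.94 = £357,918.75.
Total = £92,889.97 + £56,920.96 + £29,477.75 + £357,918.75 = £537,207.43.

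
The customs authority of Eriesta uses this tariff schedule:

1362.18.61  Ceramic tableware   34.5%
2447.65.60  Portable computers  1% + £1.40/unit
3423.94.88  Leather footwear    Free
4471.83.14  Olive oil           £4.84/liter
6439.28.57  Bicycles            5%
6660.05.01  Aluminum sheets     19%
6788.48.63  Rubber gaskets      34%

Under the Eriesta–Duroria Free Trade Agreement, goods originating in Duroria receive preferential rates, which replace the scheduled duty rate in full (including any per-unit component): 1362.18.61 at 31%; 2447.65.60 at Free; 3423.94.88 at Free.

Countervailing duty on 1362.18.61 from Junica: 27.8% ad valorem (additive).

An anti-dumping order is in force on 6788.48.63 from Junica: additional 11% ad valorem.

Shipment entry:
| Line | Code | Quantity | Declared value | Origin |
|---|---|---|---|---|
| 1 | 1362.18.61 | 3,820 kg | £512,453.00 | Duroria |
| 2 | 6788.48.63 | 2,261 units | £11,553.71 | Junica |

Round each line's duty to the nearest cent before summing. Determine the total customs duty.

Line 1 (1362.18.61, Duroria, 3,820 kg, £512,453.00):
Base rate for 1362.18.61 is 34.5%.
Origin Duroria qualifies under the Eriesta–Duroria agreement and 1362.18.61 is covered: preferential rate 31% applies instead.
The additional-duty order on 1362.18.61 targets Junica, not Duroria; it does not apply.
Duty = £512,453.00 × 31% = £158,860.43.
Line 2 (6788.48.63, Junica, 2,261 units, £11,553.71):
Base rate for 6788.48.63 is 34%.
Additional duty on 6788.48.63 from Junica: +11%. Applied ad valorem rate: 34% + 11% = 45%.
Duty = £11,553.71 × 45% = £5,199.17.
Total = £158,860.43 + £5,199.17 = £164,059.60.

£164,059.60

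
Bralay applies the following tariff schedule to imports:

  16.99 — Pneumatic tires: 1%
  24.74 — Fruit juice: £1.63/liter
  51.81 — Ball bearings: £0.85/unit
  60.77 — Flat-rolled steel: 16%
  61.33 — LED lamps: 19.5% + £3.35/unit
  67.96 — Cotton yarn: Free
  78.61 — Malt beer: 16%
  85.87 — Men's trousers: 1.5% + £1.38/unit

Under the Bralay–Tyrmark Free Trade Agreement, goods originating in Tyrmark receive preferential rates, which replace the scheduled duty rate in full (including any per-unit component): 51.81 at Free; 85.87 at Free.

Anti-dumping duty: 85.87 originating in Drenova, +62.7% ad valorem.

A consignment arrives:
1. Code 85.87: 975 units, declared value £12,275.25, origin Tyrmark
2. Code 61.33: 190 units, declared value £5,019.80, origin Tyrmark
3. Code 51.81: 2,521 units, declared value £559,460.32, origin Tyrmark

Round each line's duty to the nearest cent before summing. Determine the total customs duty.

£1,615.36

Line 1 (85.87, Tyrmark, 975 units, £12,275.25):
Base rate for 85.87 is 1.5% + £1.38/unit.
Origin Tyrmark qualifies under the Bralay–Tyrmark agreement and 85.87 is covered: preferential rate Free applies instead.
The additional-duty order on 85.87 targets Drenova, not Tyrmark; it does not apply.
Duty = £12,275.25 × 0% = £0.00.
Line 2 (61.33, Tyrmark, 190 units, £5,019.80):
Base rate for 61.33 is 19.5% + £3.35/unit.
Origin Tyrmark is the FTA partner but 61.33 is not on the preference list; base rate stands.
Duty = £5,019.80 × 19.5% + 190 × £3.35 = £1,615.36.
Line 3 (51.81, Tyrmark, 2,521 units, £559,460.32):
Base rate for 51.81 is £0.85/unit.
Origin Tyrmark qualifies under the Bralay–Tyrmark agreement and 51.81 is covered: preferential rate Free applies instead.
Duty = £559,460.32 × 0% = £0.00.
Total = £0.00 + £1,615.36 + £0.00 = £1,615.36.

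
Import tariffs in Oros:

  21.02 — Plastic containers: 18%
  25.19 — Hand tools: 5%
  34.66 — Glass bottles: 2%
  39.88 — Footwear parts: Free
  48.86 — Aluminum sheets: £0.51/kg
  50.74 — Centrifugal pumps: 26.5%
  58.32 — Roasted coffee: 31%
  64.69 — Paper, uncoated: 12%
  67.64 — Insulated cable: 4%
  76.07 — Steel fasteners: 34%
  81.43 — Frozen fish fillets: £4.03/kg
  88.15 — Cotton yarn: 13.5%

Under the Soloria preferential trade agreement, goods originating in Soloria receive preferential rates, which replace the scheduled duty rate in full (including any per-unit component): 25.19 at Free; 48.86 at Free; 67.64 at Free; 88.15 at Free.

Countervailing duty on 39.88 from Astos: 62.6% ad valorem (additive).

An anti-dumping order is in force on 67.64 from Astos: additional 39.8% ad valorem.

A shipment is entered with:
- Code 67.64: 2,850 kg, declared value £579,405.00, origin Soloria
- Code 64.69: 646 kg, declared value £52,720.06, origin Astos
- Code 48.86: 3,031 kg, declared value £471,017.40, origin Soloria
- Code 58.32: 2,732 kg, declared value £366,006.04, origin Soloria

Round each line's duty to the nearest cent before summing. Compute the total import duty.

£119,788.28

Line 1 (67.64, Soloria, 2,850 kg, £579,405.00):
Base rate for 67.64 is 4%.
Origin Soloria qualifies under the Oros–Soloria agreement and 67.64 is covered: preferential rate Free applies instead.
The additional-duty order on 67.64 targets Astos, not Soloria; it does not apply.
Duty = £579,405.00 × 0% = £0.00.
Line 2 (64.69, Astos, 646 kg, £52,720.06):
Base rate for 64.69 is 12%.
Duty = £52,720.06 × 12% = £6,326.41.
Line 3 (48.86, Soloria, 3,031 kg, £471,017.40):
Base rate for 48.86 is £0.51/kg.
Origin Soloria qualifies under the Oros–Soloria agreement and 48.86 is covered: preferential rate Free applies instead.
Duty = £471,017.40 × 0% = £0.00.
Line 4 (58.32, Soloria, 2,732 kg, £366,006.04):
Base rate for 58.32 is 31%.
Origin Soloria is the FTA partner but 58.32 is not on the preference list; base rate stands.
Duty = £366,006.04 × 31% = £113,461.87.
Total = £0.00 + £6,326.41 + £0.00 + £113,461.87 = £119,788.28.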